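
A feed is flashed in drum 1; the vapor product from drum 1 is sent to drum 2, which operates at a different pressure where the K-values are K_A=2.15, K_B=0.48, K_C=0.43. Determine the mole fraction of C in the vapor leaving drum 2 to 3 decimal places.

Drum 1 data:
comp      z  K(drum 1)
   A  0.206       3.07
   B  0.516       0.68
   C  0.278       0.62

y_C (drum 2) = 0.099

Drum 1:
Newton iteration, ψ₁⁰ = 0.65:
  ψ₁ = 0.650: g = -0.1670, g' = -0.315 → ψ₁ = 0.121
  ψ₁ = 0.121: g = 0.0587, g' = -0.666 → ψ₁ = 0.209
  ψ₁ = 0.209: g = 0.0060, g' = -0.538 → ψ₁ = 0.220
Converged at ψ₁ = 0.220.
Drum-1 compositions:
  A: x = 0.142, y = 0.434
  B: x = 0.555, y = 0.377
  C: x = 0.303, y = 0.188
Drum-2 feed = drum-1 vapor: z₂ = (0.4344, 0.3775, 0.1881).
Drum 2:
Newton iteration, ψ₂⁰ = 0.48:
  ψ₂ = 0.480: g = -0.0873, g' = -0.536 → ψ₂ = 0.317
Converged at ψ₂ = 0.317.
  A: x = 0.318, y = 0.684
  B: x = 0.452, y = 0.217
  C: x = 0.230, y = 0.099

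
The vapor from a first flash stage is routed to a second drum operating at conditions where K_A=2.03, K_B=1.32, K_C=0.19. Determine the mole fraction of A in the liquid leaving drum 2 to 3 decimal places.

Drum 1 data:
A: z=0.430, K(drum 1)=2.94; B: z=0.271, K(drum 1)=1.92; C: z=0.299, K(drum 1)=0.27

x_A (drum 2) = 0.288

Drum 1:
Material balance + equilibrium reduce to Σ zᵢ(Kᵢ−1)/(1+ψ₁(Kᵢ−1)) = 0.
Check two-phase: ΣzᵢKᵢ = 1.865 > 1 and Σzᵢ/Kᵢ = 1.395 > 1, so g(0) = 0.865 > 0 and g(1) = -0.395 < 0.
Newton iteration, ψ₁⁰ = 0.5:
  ψ₁ = 0.500: g = 0.2505, g' = -0.920 → ψ₁ = 0.772
  ψ₁ = 0.772: g = -0.0207, g' = -1.175 → ψ₁ = 0.755
  ψ₁ = 0.755: g = -0.0003, g' = -1.137 → ψ₁ = 0.754
Converged at ψ₁ = 0.754.
Drum-1 compositions:
  A: x = 0.175, y = 0.513
  B: x = 0.160, y = 0.307
  C: x = 0.665, y = 0.180
Drum-2 feed = drum-1 vapor: z₂ = (0.5132, 0.3071, 0.1797).
Drum 2:
Material balance + equilibrium reduce to Σ zᵢ(Kᵢ−1)/(1+ψ₂(Kᵢ−1)) = 0.
Feasibility: ΣzᵢKᵢ = 1.481, Σzᵢ/Kᵢ = 1.431 — both > 1, two phases present.
Newton–Raphson from ψ₂ = 0.57:
  ψ₂ = 0.570: g = 0.1458, g' = -0.645 → ψ₂ = 0.796
  ψ₂ = 0.796: g = -0.0408, g' = -1.118 → ψ₂ = 0.759
  ψ₂ = 0.759: g = -0.0025, g' = -0.988 → ψ₂ = 0.757
Converged at ψ₂ = 0.757.
  A: x = 0.288, y = 0.585
  B: x = 0.247, y = 0.326
  C: x = 0.464, y = 0.088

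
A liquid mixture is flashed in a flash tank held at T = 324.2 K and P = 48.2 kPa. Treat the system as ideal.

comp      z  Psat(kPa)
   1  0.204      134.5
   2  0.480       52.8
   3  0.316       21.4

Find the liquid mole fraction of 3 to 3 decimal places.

x_3 = 0.432

Raoult's law: Kᵢ = Pᵢˢᵃᵗ/P = Pᵢˢᵃᵗ/48.2.
  K_1 = 134.5/48.2 = 2.79046, K_2 = 52.8/48.2 = 1.09544, K_3 = 21.4/48.2 = 0.44398
Rachford–Rice: g(β) = Σ zᵢ(Kᵢ−1)/(1+β(Kᵢ−1)) = 0.
Feasibility: ΣzᵢKᵢ = 1.235, Σzᵢ/Kᵢ = 1.223 — both > 1, two phases present.
Iterate (Newton) starting at β = 0.67:
  β = 0.670: g = -0.0709, g' = -0.387 → β = 0.487
  β = 0.487: g = -0.0020, g' = -0.374 → β = 0.482
Converged at β = 0.482.
Compositions from xᵢ = zᵢ/(1+β(Kᵢ−1)), yᵢ = Kᵢxᵢ:
  1: x = 0.110, y = 0.306
  2: x = 0.459, y = 0.503
  3: x = 0.432, y = 0.192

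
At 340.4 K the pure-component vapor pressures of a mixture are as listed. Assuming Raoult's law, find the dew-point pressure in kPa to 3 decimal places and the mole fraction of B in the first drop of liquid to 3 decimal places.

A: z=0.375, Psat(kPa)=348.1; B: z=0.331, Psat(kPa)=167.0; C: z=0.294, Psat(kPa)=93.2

Pdew = 160.932 kPa, x_B = 0.319

At the dew point ψ → 1, so Σzᵢ/Kᵢ = 1 with Kᵢ = Pᵢˢᵃᵗ/P ⇒ 1/P = Σzᵢ/Pᵢˢᵃᵗ.
1/P = 0.375/348.1 + 0.331/167.0 + 0.294/93.2 = 0.006214 ⇒ P = 160.932 kPa
xᵢ = zᵢP/Pᵢˢᵃᵗ ⇒ x_B = 0.331·160.932/167.0 = 0.319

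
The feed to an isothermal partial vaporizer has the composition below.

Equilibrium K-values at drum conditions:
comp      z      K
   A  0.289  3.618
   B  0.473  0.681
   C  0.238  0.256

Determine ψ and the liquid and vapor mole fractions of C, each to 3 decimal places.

Material balance + equilibrium reduce to Σ zᵢ(Kᵢ−1)/(1+ψ(Kᵢ−1)) = 0.
g(0) = ΣzᵢKᵢ − 1 = 0.429 and g(1) = 1 − Σzᵢ/Kᵢ = -0.704, so a root lies in (0, 1).
Newton iteration, ψ⁰ = 0.4:
  ψ = 0.400: g = -0.0555, g' = -0.803 → ψ = 0.331
  ψ = 0.331: g = 0.0018, g' = -0.861 → ψ = 0.333
Converged at ψ = 0.333.
Compositions from xᵢ = zᵢ/(1+ψ(Kᵢ−1)), yᵢ = Kᵢxᵢ:
  A: x = 0.154, y = 0.559
  B: x = 0.529, y = 0.360
  C: x = 0.316, y = 0.081

ψ = 0.333, x_C = 0.316, y_C = 0.081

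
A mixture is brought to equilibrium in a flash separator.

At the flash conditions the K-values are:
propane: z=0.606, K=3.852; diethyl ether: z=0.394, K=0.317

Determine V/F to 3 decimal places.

Material balance + equilibrium reduce to Σ zᵢ(Kᵢ−1)/(1+V/F(Kᵢ−1)) = 0.
Check two-phase: ΣzᵢKᵢ = 2.459 > 1 and Σzᵢ/Kᵢ = 1.400 > 1, so g(0) = 1.459 > 0 and g(1) = -0.400 < 0.
Binary case is linear: z₁(K₁−1)(1+V/F(K₂−1)) + z₂(K₂−1)(1+V/F(K₁−1)) = 0
⇒ V/F = [z₁(K₁−1)+z₂(K₂−1)] / [−(K₁−1)(K₂−1)] = 1.4592/1.9479 = 0.749

V/F = 0.749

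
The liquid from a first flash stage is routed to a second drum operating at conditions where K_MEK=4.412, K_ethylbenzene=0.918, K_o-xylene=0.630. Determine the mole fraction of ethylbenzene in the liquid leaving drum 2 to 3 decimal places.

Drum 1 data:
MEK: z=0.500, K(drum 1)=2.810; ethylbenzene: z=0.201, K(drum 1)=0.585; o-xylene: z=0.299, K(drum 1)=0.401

x_ethylbenzene (drum 2) = 0.291

Drum 1:
Rachford–Rice: g(ψ₁) = Σ zᵢ(Kᵢ−1)/(1+ψ₁(Kᵢ−1)) = 0.
Check two-phase: ΣzᵢKᵢ = 1.642 > 1 and Σzᵢ/Kᵢ = 1.267 > 1, so g(0) = 0.642 > 0 and g(1) = -0.267 < 0.
Newton–Raphson from ψ₁ = 0.5:
  ψ₁ = 0.500: g = 0.1141, g' = -0.725 → ψ₁ = 0.657
  ψ₁ = 0.657: g = 0.0031, g' = -0.699 → ψ₁ = 0.662
Converged at ψ₁ = 0.662.
Drum-1 compositions:
  MEK: x = 0.227, y = 0.639
  ethylbenzene: x = 0.277, y = 0.162
  o-xylene: x = 0.495, y = 0.199
Drum-2 feed = drum-1 liquid: z₂ = (0.2275, 0.2771, 0.4954).
Drum 2:
Material balance + equilibrium reduce to Σ zᵢ(Kᵢ−1)/(1+ψ₂(Kᵢ−1)) = 0.
g(0) = ΣzᵢKᵢ − 1 = 0.570 and g(1) = 1 − Σzᵢ/Kᵢ = -0.140, so a root lies in (0, 1).
Newton iteration, ψ₂⁰ = 0.5:
  ψ₂ = 0.500: g = 0.0382, g' = -0.466 → ψ₂ = 0.582
  ψ₂ = 0.582: g = 0.0025, g' = -0.409 → ψ₂ = 0.588
Converged at ψ₂ = 0.588.
  MEK: x = 0.076, y = 0.334
  ethylbenzene: x = 0.291, y = 0.267
  o-xylene: x = 0.633, y = 0.399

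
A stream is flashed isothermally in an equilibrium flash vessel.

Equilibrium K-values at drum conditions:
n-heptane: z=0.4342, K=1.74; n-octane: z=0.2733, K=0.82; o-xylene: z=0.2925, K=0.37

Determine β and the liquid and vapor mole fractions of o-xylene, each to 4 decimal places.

β = 0.2527, x_o-xylene = 0.3479, y_o-xylene = 0.1287

Rachford–Rice: g(β) = Σ zᵢ(Kᵢ−1)/(1+β(Kᵢ−1)) = 0.
g(0) = ΣzᵢKᵢ − 1 = 0.0878 and g(1) = 1 − Σzᵢ/Kᵢ = -0.3734, so a root lies in (0, 1).
Newton iteration, β⁰ = 0.33:
  β = 0.3300: g = -0.02670, g' = -0.3486 → β = 0.2534
  β = 0.2534: g = -0.00026, g' = -0.3427 → β = 0.2527
Converged at β = 0.2527.
Compositions from xᵢ = zᵢ/(1+β(Kᵢ−1)), yᵢ = Kᵢxᵢ:
  n-heptane: x = 0.3658, y = 0.6365
  n-octane: x = 0.2863, y = 0.2348
  o-xylene: x = 0.3479, y = 0.1287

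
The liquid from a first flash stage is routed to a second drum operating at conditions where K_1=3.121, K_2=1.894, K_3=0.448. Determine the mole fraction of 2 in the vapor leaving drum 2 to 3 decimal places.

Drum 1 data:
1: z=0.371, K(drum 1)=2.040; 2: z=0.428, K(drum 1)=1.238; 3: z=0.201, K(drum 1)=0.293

Drum 1:
Rachford–Rice: g(ψ₁) = Σ zᵢ(Kᵢ−1)/(1+ψ₁(Kᵢ−1)) = 0.
g(0) = ΣzᵢKᵢ − 1 = 0.346 and g(1) = 1 − Σzᵢ/Kᵢ = -0.214, so a root lies in (0, 1).
Newton iteration, ψ₁⁰ = 0.7:
  ψ₁ = 0.700: g = 0.0293, g' = -0.546 → ψ₁ = 0.754
  ψ₁ = 0.754: g = -0.0015, g' = -0.604 → ψ₁ = 0.751
Converged at ψ₁ = 0.751.
Drum-1 compositions:
  1: x = 0.208, y = 0.425
  2: x = 0.363, y = 0.450
  3: x = 0.429, y = 0.126
Drum-2 feed = drum-1 liquid: z₂ = (0.2083, 0.3631, 0.4286).
Drum 2:
Material balance + equilibrium reduce to Σ zᵢ(Kᵢ−1)/(1+ψ₂(Kᵢ−1)) = 0.
Feasibility: ΣzᵢKᵢ = 1.530, Σzᵢ/Kᵢ = 1.215 — both > 1, two phases present.
Iterate (Newton) starting at ψ₂ = 0.56:
  ψ₂ = 0.560: g = 0.0758, g' = -0.598 → ψ₂ = 0.687
Converged at ψ₂ = 0.687.
  1: x = 0.085, y = 0.265
  2: x = 0.225, y = 0.426
  3: x = 0.690, y = 0.309

y_2 (drum 2) = 0.426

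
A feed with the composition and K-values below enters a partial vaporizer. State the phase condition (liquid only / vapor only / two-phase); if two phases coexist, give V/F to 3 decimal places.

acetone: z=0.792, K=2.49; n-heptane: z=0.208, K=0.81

ΣzᵢKᵢ = 2.141; Σzᵢ/Kᵢ = 0.575.
Since Σzᵢ/Kᵢ < 1 the mixture is above its dew point — single vapor phase.

vapor only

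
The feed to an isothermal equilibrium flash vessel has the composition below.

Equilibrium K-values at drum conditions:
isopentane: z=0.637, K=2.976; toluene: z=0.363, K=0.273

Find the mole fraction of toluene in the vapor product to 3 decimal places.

y_toluene = 0.200

Newton iteration, ψ⁰ = 0.5:
  ψ = 0.500: g = 0.2185, g' = -1.103 → ψ = 0.698
  ψ = 0.698: g = -0.0069, g' = -1.230 → ψ = 0.693
  ψ = 0.693: g = -0.0000, g' = -1.222 → ψ = 0.692
Converged at ψ = 0.692.
Compositions from xᵢ = zᵢ/(1+ψ(Kᵢ−1)), yᵢ = Kᵢxᵢ:
  isopentane: x = 0.269, y = 0.800
  toluene: x = 0.731, y = 0.200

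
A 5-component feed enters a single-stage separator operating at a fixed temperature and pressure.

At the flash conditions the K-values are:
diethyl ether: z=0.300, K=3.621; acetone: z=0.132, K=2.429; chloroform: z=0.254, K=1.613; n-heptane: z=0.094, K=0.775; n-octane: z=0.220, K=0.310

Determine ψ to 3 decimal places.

Newton iteration, ψ⁰ = 0.58:
  ψ = 0.580: g = 0.2526, g' = -0.754 → ψ = 0.915
  ψ = 0.915: g = -0.0253, g' = -1.046 → ψ = 0.891
  ψ = 0.891: g = -0.0007, g' = -0.990 → ψ = 0.890
Converged at ψ = 0.890.

ψ = 0.890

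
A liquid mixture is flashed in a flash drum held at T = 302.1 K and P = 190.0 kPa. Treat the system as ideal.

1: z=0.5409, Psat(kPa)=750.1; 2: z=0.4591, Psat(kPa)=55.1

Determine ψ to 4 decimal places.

Raoult's law: Kᵢ = Pᵢˢᵃᵗ/P = Pᵢˢᵃᵗ/190.0.
  K_1 = 750.1/190.0 = 3.947895, K_2 = 55.1/190.0 = 0.290000
Binary case is linear: z₁(K₁−1)(1+ψ(K₂−1)) + z₂(K₂−1)(1+ψ(K₁−1)) = 0
⇒ ψ = [z₁(K₁−1)+z₂(K₂−1)] / [−(K₁−1)(K₂−1)] = 1.26856/2.09301 = 0.6061

ψ = 0.6061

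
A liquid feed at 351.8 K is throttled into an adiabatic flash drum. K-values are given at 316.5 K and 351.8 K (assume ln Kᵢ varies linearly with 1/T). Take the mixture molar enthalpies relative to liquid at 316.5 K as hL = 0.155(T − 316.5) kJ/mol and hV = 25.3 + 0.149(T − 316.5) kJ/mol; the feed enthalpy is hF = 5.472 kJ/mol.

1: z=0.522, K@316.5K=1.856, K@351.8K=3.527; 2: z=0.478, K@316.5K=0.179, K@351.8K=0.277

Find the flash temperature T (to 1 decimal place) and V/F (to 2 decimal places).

T = 321.3 K, V/F = 0.19

Adiabatic flash: solve Rachford–Rice at each trial T, then check hF = ψ·hV(T) + (1−ψ)·hL(T).
  T = 316.5 K: K = (1.856, 0.179), RR gives ψ = 0.077, H_out = 1.958 kJ/mol
  T = 351.8 K: K = (3.527, 0.277), RR gives ψ = 0.533, H_out = 18.839 kJ/mol
  T = 334.1 K: K = (2.600, 0.225), RR gives ψ = 0.375, H_out = 12.173 kJ/mol
  T = 325.3 K: K = (2.207, 0.201), RR gives ψ = 0.258, H_out = 7.865 kJ/mol
  T = 320.9 K: K = (2.026, 0.190), RR gives ψ = 0.179, H_out = 5.197 kJ/mol
  T = 323.1 K: K = (2.115, 0.196), RR gives ψ = 0.220, H_out = 6.588 kJ/mol
Linear interpolation between T = 320.9 (H_out = 5.197) and T = 323.1 (H_out = 6.588) on hF = 5.472 gives T ≈ 321.3 K, at which ψ = 0.19.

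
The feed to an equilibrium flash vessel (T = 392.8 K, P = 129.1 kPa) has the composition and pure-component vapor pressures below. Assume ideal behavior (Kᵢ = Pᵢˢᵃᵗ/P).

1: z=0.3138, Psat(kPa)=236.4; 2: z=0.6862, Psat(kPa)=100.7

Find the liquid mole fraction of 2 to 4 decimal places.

Raoult's law: Kᵢ = Pᵢˢᵃᵗ/P = Pᵢˢᵃᵗ/129.1.
  K_1 = 236.4/129.1 = 1.831139, K_2 = 100.7/129.1 = 0.780015
Rachford–Rice: g(V/F) = Σ zᵢ(Kᵢ−1)/(1+V/F(Kᵢ−1)) = 0.
Check two-phase: ΣzᵢKᵢ = 1.1099 > 1 and Σzᵢ/Kᵢ = 1.0511 > 1, so g(0) = 0.1099 > 0 and g(1) = -0.0511 < 0.
Binary case is linear: z₁(K₁−1)(1+V/F(K₂−1)) + z₂(K₂−1)(1+V/F(K₁−1)) = 0
⇒ V/F = [z₁(K₁−1)+z₂(K₂−1)] / [−(K₁−1)(K₂−1)] = 0.10986/0.18284 = 0.6008
Compositions from xᵢ = zᵢ/(1+V/F(Kᵢ−1)), yᵢ = Kᵢxᵢ:
  1: x = 0.2093, y = 0.3832
  2: x = 0.7907, y = 0.6168

x_2 = 0.7907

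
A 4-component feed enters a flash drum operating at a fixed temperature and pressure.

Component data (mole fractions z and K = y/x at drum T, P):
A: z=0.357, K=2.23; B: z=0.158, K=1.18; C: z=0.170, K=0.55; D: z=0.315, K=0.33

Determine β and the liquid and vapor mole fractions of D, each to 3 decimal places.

β = 0.291, x_D = 0.391, y_D = 0.129

Material balance + equilibrium reduce to Σ zᵢ(Kᵢ−1)/(1+β(Kᵢ−1)) = 0.
Feasibility: ΣzᵢKᵢ = 1.180, Σzᵢ/Kᵢ = 1.558 — both > 1, two phases present.
Iterate (Newton) starting at β = 0.6:
  β = 0.600: g = -0.1794, g' = -0.643 → β = 0.321
  β = 0.321: g = -0.0166, g' = -0.559 → β = 0.291
Converged at β = 0.291.
Compositions from xᵢ = zᵢ/(1+β(Kᵢ−1)), yᵢ = Kᵢxᵢ:
  A: x = 0.263, y = 0.586
  B: x = 0.150, y = 0.177
  C: x = 0.196, y = 0.108
  D: x = 0.391, y = 0.129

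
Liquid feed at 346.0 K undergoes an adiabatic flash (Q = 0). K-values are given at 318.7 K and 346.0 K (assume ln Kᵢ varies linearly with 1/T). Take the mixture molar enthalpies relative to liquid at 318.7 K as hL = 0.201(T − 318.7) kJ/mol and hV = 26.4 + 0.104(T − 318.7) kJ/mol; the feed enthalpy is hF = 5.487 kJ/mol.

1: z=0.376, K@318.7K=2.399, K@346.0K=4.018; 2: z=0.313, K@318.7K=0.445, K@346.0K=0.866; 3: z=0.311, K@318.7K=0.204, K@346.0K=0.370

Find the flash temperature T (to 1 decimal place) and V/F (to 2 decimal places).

T = 322.2 K, V/F = 0.18

Adiabatic flash: solve Rachford–Rice at each trial T, then check hF = ψ·hV(T) + (1−ψ)·hL(T).
  T = 318.7 K: K = (2.399, 0.445, 0.204), RR gives ψ = 0.109, H_out = 2.891 kJ/mol
  T = 346.0 K: K = (4.018, 0.866, 0.370), RR gives ψ = 0.657, H_out = 21.097 kJ/mol
  T = 332.4 K: K = (3.141, 0.630, 0.278), RR gives ψ = 0.380, H_out = 12.279 kJ/mol
  T = 325.5 K: K = (2.750, 0.531, 0.239), RR gives ψ = 0.249, H_out = 7.774 kJ/mol
  T = 322.1 K: K = (2.570, 0.486, 0.221), RR gives ψ = 0.182, H_out = 5.416 kJ/mol
  T = 323.8 K: K = (2.659, 0.508, 0.230), RR gives ψ = 0.216, H_out = 6.612 kJ/mol
Linear interpolation between T = 322.1 (H_out = 5.416) and T = 323.8 (H_out = 6.612) on hF = 5.487 gives T ≈ 322.2 K, at which ψ = 0.18.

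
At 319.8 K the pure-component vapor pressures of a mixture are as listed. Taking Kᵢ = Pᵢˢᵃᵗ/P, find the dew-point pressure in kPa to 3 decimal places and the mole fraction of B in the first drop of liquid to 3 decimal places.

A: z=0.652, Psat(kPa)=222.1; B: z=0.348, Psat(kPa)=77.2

Pdew = 134.347 kPa, x_B = 0.606

At the dew point ψ → 1, so Σzᵢ/Kᵢ = 1 with Kᵢ = Pᵢˢᵃᵗ/P ⇒ 1/P = Σzᵢ/Pᵢˢᵃᵗ.
1/P = 0.652/222.1 + 0.348/77.2 = 0.007443 ⇒ P = 134.347 kPa
xᵢ = zᵢP/Pᵢˢᵃᵗ ⇒ x_B = 0.348·134.347/77.2 = 0.606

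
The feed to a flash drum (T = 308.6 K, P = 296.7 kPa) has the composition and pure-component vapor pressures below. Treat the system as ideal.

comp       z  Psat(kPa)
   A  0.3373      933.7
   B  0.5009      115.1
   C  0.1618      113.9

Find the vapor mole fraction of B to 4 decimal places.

y_B = 0.2280

Raoult's law: Kᵢ = Pᵢˢᵃᵗ/P = Pᵢˢᵃᵗ/296.7.
  K_A = 933.7/296.7 = 3.146950, K_B = 115.1/296.7 = 0.387934, K_C = 113.9/296.7 = 0.383889
Newton–Raphson from V/F = 0.5:
  V/F = 0.5000: g = -0.23660, g' = -0.8796 → V/F = 0.2310
  V/F = 0.2310: g = 0.01079, g' = -1.0328 → V/F = 0.2414
  V/F = 0.2414: g = 0.00008, g' = -1.0175 → V/F = 0.2415
Converged at V/F = 0.2415.
Compositions from xᵢ = zᵢ/(1+V/F(Kᵢ−1)), yᵢ = Kᵢxᵢ:
  A: x = 0.2221, y = 0.6990
  B: x = 0.5878, y = 0.2280
  C: x = 0.1901, y = 0.0730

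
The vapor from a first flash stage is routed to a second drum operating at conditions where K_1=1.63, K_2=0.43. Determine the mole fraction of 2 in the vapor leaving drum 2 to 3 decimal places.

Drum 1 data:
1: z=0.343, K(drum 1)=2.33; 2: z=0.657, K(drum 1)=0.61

Drum 1:
Rachford–Rice: g(ψ₁) = Σ zᵢ(Kᵢ−1)/(1+ψ₁(Kᵢ−1)) = 0.
Feasibility: ΣzᵢKᵢ = 1.200, Σzᵢ/Kᵢ = 1.224 — both > 1, two phases present.
Newton iteration, ψ₁⁰ = 0.5:
  ψ₁ = 0.500: g = -0.0443, g' = -0.373 → ψ₁ = 0.381
  ψ₁ = 0.381: g = 0.0017, g' = -0.405 → ψ₁ = 0.385
Converged at ψ₁ = 0.386.
Drum-1 compositions:
  1: x = 0.227, y = 0.528
  2: x = 0.773, y = 0.472
Drum-2 feed = drum-1 vapor: z₂ = (0.5283, 0.4717).
Drum 2:
Binary case is linear: z₁(K₁−1)(1+ψ₂(K₂−1)) + z₂(K₂−1)(1+ψ₂(K₁−1)) = 0
⇒ ψ₂ = [z₁(K₁−1)+z₂(K₂−1)] / [−(K₁−1)(K₂−1)] = 0.0640/0.3591 = 0.178
  1: x = 0.475, y = 0.774
  2: x = 0.525, y = 0.226

y_2 (drum 2) = 0.226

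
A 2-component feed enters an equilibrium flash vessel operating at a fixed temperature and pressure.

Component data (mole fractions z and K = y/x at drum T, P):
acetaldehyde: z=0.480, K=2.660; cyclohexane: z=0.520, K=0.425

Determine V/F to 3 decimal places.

V/F = 0.522

Newton–Raphson from V/F = 0.49:
  V/F = 0.490: g = 0.0231, g' = -0.735 → V/F = 0.521
  V/F = 0.521: g = 0.0001, g' = -0.731 → V/F = 0.522
Converged at V/F = 0.522.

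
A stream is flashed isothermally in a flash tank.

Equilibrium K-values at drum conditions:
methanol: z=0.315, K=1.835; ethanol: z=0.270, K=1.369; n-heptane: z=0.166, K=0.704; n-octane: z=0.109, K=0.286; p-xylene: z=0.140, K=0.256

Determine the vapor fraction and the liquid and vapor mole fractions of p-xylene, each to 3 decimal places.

Let ψ = V/F and solve Σ zᵢ(Kᵢ−1)/(1+ψ(Kᵢ−1)) = 0.
Feasibility: ΣzᵢKᵢ = 1.132, Σzᵢ/Kᵢ = 1.533 — both > 1, two phases present.
Iterate (Newton) starting at ψ = 0.53:
  ψ = 0.530: g = -0.0898, g' = -0.507 → ψ = 0.353
  ψ = 0.353: g = -0.0088, g' = -0.420 → ψ = 0.332
Converged at ψ = 0.332.
Compositions from xᵢ = zᵢ/(1+ψ(Kᵢ−1)), yᵢ = Kᵢxᵢ:
  methanol: x = 0.247, y = 0.453
  ethanol: x = 0.241, y = 0.329
  n-heptane: x = 0.184, y = 0.130
  n-octane: x = 0.143, y = 0.041
  p-xylene: x = 0.186, y = 0.048

ψ = 0.332, x_p-xylene = 0.186, y_p-xylene = 0.048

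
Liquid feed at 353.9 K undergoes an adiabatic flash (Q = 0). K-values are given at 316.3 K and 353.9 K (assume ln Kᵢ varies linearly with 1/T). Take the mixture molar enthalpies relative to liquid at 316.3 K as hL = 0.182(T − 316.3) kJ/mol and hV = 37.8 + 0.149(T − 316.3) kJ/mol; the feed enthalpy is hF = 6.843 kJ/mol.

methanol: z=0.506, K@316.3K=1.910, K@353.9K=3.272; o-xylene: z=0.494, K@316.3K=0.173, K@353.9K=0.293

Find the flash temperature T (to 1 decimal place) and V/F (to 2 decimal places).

T = 321.2 K, V/F = 0.16

Adiabatic flash: solve Rachford–Rice at each trial T, then check hF = ψ·hV(T) + (1−ψ)·hL(T).
  T = 316.3 K: K = (1.910, 0.173), RR gives ψ = 0.069, H_out = 2.608 kJ/mol
  T = 353.9 K: K = (3.272, 0.293), RR gives ψ = 0.498, H_out = 25.060 kJ/mol
  T = 335.1 K: K = (2.538, 0.228), RR gives ψ = 0.335, H_out = 15.864 kJ/mol
  T = 325.7 K: K = (2.211, 0.200), RR gives ψ = 0.224, H_out = 10.116 kJ/mol
  T = 321.0 K: K = (2.057, 0.186), RR gives ψ = 0.154, H_out = 6.665 kJ/mol
  T = 323.4 K: K = (2.135, 0.193), RR gives ψ = 0.192, H_out = 8.489 kJ/mol
Linear interpolation between T = 321.0 (H_out = 6.665) and T = 323.4 (H_out = 8.489) on hF = 6.843 gives T ≈ 321.2 K, at which ψ = 0.16.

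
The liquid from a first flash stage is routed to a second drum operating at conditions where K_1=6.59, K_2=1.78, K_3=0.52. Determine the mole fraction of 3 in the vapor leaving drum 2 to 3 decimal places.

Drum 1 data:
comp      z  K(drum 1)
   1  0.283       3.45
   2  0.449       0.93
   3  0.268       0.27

Drum 1:
Material balance + equilibrium reduce to Σ zᵢ(Kᵢ−1)/(1+ψ₁(Kᵢ−1)) = 0.
Check two-phase: ΣzᵢKᵢ = 1.466 > 1 and Σzᵢ/Kᵢ = 1.557 > 1, so g(0) = 0.466 > 0 and g(1) = -0.557 < 0.
Iterate (Newton) starting at ψ₁ = 0.5:
  ψ₁ = 0.500: g = -0.0290, g' = -0.700 → ψ₁ = 0.458
  ψ₁ = 0.458: g = 0.0000, g' = -0.702 → ψ₁ = 0.459
Converged at ψ₁ = 0.459.
Drum-1 compositions:
  1: x = 0.133, y = 0.460
  2: x = 0.464, y = 0.431
  3: x = 0.403, y = 0.109
Drum-2 feed = drum-1 liquid: z₂ = (0.1333, 0.4639, 0.4028).
Drum 2:
Let ψ₂ = V/F and solve Σ zᵢ(Kᵢ−1)/(1+ψ₂(Kᵢ−1)) = 0.
g(0) = ΣzᵢKᵢ − 1 = 0.914 and g(1) = 1 − Σzᵢ/Kᵢ = -0.056, so a root lies in (0, 1).
Newton–Raphson from ψ₂ = 0.5:
  ψ₂ = 0.500: g = 0.2022, g' = -0.596 → ψ₂ = 0.839
  ψ₂ = 0.839: g = 0.0258, g' = -0.492 → ψ₂ = 0.892
  ψ₂ = 0.892: g = -0.0001, g' = -0.498 → ψ₂ = 0.891
Converged at ψ₂ = 0.891.
  1: x = 0.022, y = 0.147
  2: x = 0.274, y = 0.487
  3: x = 0.704, y = 0.366

y_3 (drum 2) = 0.366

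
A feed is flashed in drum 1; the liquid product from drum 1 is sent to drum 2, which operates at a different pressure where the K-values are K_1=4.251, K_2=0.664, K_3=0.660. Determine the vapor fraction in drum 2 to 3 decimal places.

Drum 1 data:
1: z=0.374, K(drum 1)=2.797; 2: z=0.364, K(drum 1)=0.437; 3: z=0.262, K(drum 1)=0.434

Drum 1:
Iterate (Newton) starting at ψ₁ = 0.5:
  ψ₁ = 0.500: g = -0.1380, g' = -0.722 → ψ₁ = 0.309
  ψ₁ = 0.309: g = 0.0045, g' = -0.792 → ψ₁ = 0.314
Converged at ψ₁ = 0.314.
Drum-1 compositions:
  1: x = 0.239, y = 0.668
  2: x = 0.442, y = 0.193
  3: x = 0.319, y = 0.138
Drum-2 feed = drum-1 liquid: z₂ = (0.2390, 0.4423, 0.3187).
Drum 2:
Let ψ₂ = V/F and solve Σ zᵢ(Kᵢ−1)/(1+ψ₂(Kᵢ−1)) = 0.
Check two-phase: ΣzᵢKᵢ = 1.520 > 1 and Σzᵢ/Kᵢ = 1.205 > 1, so g(0) = 0.520 > 0 and g(1) = -0.205 < 0.
Newton iteration, ψ₂⁰ = 0.5:
  ψ₂ = 0.500: g = -0.0133, g' = -0.492 → ψ₂ = 0.473
  ψ₂ = 0.473: g = 0.0003, g' = -0.515 → ψ₂ = 0.474
Converged at ψ₂ = 0.474.
  1: x = 0.094, y = 0.400
  2: x = 0.526, y = 0.349
  3: x = 0.380, y = 0.251

V/F (drum 2) = 0.474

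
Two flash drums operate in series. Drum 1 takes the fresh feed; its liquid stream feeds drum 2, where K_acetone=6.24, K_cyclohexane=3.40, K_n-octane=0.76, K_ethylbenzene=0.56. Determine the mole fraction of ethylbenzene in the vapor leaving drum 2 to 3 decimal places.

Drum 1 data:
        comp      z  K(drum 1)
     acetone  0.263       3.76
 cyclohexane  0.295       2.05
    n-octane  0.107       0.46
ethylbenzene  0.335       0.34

Drum 1:
Iterate (Newton) starting at ψ₁ = 0.5:
  ψ₁ = 0.500: g = 0.0990, g' = -0.877 → ψ₁ = 0.613
Converged at ψ₁ = 0.613.
Drum-1 compositions:
  acetone: x = 0.098, y = 0.367
  cyclohexane: x = 0.179, y = 0.368
  n-octane: x = 0.160, y = 0.074
  ethylbenzene: x = 0.563, y = 0.191
Drum-2 feed = drum-1 liquid: z₂ = (0.0977, 0.1794, 0.1600, 0.5629).
Drum 2:
Let ψ₂ = V/F and solve Σ zᵢ(Kᵢ−1)/(1+ψ₂(Kᵢ−1)) = 0.
Check two-phase: ΣzᵢKᵢ = 1.656 > 1 and Σzᵢ/Kᵢ = 1.284 > 1, so g(0) = 0.656 > 0 and g(1) = -0.284 < 0.
Newton–Raphson from ψ₂ = 0.62:
  ψ₂ = 0.620: g = -0.0922, g' = -0.534 → ψ₂ = 0.447
  ψ₂ = 0.447: g = 0.0092, g' = -0.661 → ψ₂ = 0.461
  ψ₂ = 0.461: g = 0.0001, g' = -0.645 → ψ₂ = 0.462
Converged at ψ₂ = 0.462.
  acetone: x = 0.029, y = 0.178
  cyclohexane: x = 0.085, y = 0.289
  n-octane: x = 0.180, y = 0.137
  ethylbenzene: x = 0.706, y = 0.396

y_ethylbenzene (drum 2) = 0.396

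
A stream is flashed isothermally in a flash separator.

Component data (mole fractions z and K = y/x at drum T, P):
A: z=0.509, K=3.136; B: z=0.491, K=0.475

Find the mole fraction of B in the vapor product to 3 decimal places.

Material balance + equilibrium reduce to Σ zᵢ(Kᵢ−1)/(1+β(Kᵢ−1)) = 0.
Feasibility: ΣzᵢKᵢ = 1.829, Σzᵢ/Kᵢ = 1.196 — both > 1, two phases present.
Newton–Raphson from β = 0.33:
  β = 0.330: g = 0.3259, g' = -0.997 → β = 0.657
  β = 0.657: g = 0.0589, g' = -0.717 → β = 0.739
  β = 0.739: g = 0.0004, g' = -0.711 → β = 0.740
Converged at β = 0.740.
Compositions from xᵢ = zᵢ/(1+β(Kᵢ−1)), yᵢ = Kᵢxᵢ:
  A: x = 0.197, y = 0.619
  B: x = 0.803, y = 0.381

y_B = 0.381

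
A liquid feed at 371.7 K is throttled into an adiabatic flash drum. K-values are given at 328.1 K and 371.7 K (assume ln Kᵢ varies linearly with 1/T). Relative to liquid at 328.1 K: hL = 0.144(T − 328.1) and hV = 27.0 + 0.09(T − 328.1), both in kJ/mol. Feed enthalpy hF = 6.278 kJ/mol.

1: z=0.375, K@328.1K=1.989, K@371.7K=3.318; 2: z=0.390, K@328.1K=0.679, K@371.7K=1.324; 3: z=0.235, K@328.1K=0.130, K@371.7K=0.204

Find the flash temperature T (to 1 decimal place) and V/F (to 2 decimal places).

T = 333.9 K, V/F = 0.20

Adiabatic flash: solve Rachford–Rice at each trial T, then check hF = ψ·hV(T) + (1−ψ)·hL(T).
  T = 328.1 K: K = (1.989, 0.679, 0.130), RR gives ψ = 0.072, H_out = 1.942 kJ/mol
  T = 371.7 K: K = (3.318, 1.324, 0.204), RR gives ψ = 0.711, H_out = 23.801 kJ/mol
  T = 349.9 K: K = (2.610, 0.968, 0.165), RR gives ψ = 0.481, H_out = 15.553 kJ/mol
  T = 339.0 K: K = (2.289, 0.815, 0.147), RR gives ψ = 0.304, H_out = 9.612 kJ/mol
  T = 333.6 K: K = (2.137, 0.746, 0.138), RR gives ψ = 0.197, H_out = 6.063 kJ/mol
  T = 336.3 K: K = (2.212, 0.780, 0.143), RR gives ψ = 0.253, H_out = 7.893 kJ/mol
  T = 335.0 K: K = (2.176, 0.763, 0.141), RR gives ψ = 0.227, H_out = 7.026 kJ/mol
Linear interpolation between T = 333.6 (H_out = 6.063) and T = 335.0 (H_out = 7.026) on hF = 6.278 gives T ≈ 333.9 K, at which ψ = 0.20.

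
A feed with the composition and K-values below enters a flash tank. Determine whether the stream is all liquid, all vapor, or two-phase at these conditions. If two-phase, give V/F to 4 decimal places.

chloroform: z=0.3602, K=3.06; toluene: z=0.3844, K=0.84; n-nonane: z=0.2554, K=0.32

two-phase, V/F = 0.5546

ΣzᵢKᵢ = 1.5068; Σzᵢ/Kᵢ = 1.3735.
Both exceed 1, so a two-phase solution exists.
Rachford–Rice: g(ψ) = Σ zᵢ(Kᵢ−1)/(1+ψ(Kᵢ−1)) = 0.
Newton iteration, ψ⁰ = 0.5:
  ψ = 0.5000: g = 0.03553, g' = -0.6537 → ψ = 0.5544
  ψ = 0.5544: g = 0.00017, g' = -0.6492 → ψ = 0.5546
Converged at ψ = 0.5546.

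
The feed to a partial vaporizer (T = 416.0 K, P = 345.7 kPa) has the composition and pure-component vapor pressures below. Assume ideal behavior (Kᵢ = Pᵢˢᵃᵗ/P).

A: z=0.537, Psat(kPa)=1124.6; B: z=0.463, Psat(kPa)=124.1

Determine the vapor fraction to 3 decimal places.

ψ = 0.632

Raoult's law: Kᵢ = Pᵢˢᵃᵗ/P = Pᵢˢᵃᵗ/345.7.
  K_A = 1124.6/345.7 = 3.25311, K_B = 124.1/345.7 = 0.35898
Rachford–Rice: g(ψ) = Σ zᵢ(Kᵢ−1)/(1+ψ(Kᵢ−1)) = 0.
g(0) = ΣzᵢKᵢ − 1 = 0.913 and g(1) = 1 − Σzᵢ/Kᵢ = -0.455, so a root lies in (0, 1).
Binary case is linear: z₁(K₁−1)(1+ψ(K₂−1)) + z₂(K₂−1)(1+ψ(K₁−1)) = 0
⇒ ψ = [z₁(K₁−1)+z₂(K₂−1)] / [−(K₁−1)(K₂−1)] = 0.9131/1.4443 = 0.632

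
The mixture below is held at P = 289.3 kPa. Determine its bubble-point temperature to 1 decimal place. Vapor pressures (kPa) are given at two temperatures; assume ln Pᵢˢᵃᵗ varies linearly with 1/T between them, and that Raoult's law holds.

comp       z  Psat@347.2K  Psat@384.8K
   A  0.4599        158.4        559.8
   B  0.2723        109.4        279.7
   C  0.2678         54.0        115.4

Bubble-point temperature: ΣzᵢPᵢˢᵃᵗ(T) = P. Interpolate ln Pᵢˢᵃᵗ = aᵢ + bᵢ/T.
  T = 347.2 K: ΣzᵢPᵢˢᵃᵗ = 117.10 kPa
  T = 384.8 K: ΣzᵢPᵢˢᵃᵗ = 364.52 kPa
  T = 366.0 K: ΣzᵢPᵢˢᵃᵗ = 211.81 kPa
  T = 375.4 K: ΣzᵢPᵢˢᵃᵗ = 279.50 kPa
  T = 380.1 K: ΣzᵢPᵢˢᵃᵗ = 319.65 kPa
  T = 377.8 K: ΣzᵢPᵢˢᵃᵗ = 299.44 kPa
Interpolating between 375.4 K and 377.8 K gives T ≈ 376.6 K.

T = 376.6 K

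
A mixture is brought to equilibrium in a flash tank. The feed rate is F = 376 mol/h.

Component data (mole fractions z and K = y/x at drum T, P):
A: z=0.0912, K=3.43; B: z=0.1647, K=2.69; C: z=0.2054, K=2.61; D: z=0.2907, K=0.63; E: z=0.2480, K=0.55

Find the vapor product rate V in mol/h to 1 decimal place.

V = 310.0 mol/h

Material balance + equilibrium reduce to Σ zᵢ(Kᵢ−1)/(1+ψ(Kᵢ−1)) = 0.
Check two-phase: ΣzᵢKᵢ = 1.6115 > 1 and Σzᵢ/Kᵢ = 1.0789 > 1, so g(0) = 0.6115 > 0 and g(1) = -0.0789 < 0.
Newton iteration, ψ⁰ = 0.65:
  ψ = 0.6500: g = 0.08079, g' = -0.4842 → ψ = 0.8168
  ψ = 0.8168: g = 0.00340, g' = -0.4501 → ψ = 0.8244
Converged at ψ = 0.8244.
Then V = ψ·F = 0.8244·376 = 310.0 mol/h and L = F − V = 66.0 mol/h.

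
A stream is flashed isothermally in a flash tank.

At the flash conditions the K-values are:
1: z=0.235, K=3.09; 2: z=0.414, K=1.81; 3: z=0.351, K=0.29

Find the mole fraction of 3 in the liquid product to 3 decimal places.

Newton iteration, ψ⁰ = 0.36:
  ψ = 0.360: g = 0.2051, g' = -0.816 → ψ = 0.611
Converged at ψ = 0.611.
Compositions from xᵢ = zᵢ/(1+ψ(Kᵢ−1)), yᵢ = Kᵢxᵢ:
  1: x = 0.103, y = 0.319
  2: x = 0.277, y = 0.501
  3: x = 0.620, y = 0.180

x_3 = 0.620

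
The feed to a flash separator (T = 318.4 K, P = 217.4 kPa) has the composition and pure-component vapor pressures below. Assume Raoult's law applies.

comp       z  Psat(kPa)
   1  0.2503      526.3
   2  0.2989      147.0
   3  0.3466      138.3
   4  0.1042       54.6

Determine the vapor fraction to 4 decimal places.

Raoult's law: Kᵢ = Pᵢˢᵃᵗ/P = Pᵢˢᵃᵗ/217.4.
  K_1 = 526.3/217.4 = 2.420883, K_2 = 147.0/217.4 = 0.676173, K_3 = 138.3/217.4 = 0.636155, K_4 = 54.6/217.4 = 0.251150
Material balance + equilibrium reduce to Σ zᵢ(Kᵢ−1)/(1+ψ(Kᵢ−1)) = 0.
g(0) = ΣzᵢKᵢ − 1 = 0.0547 and g(1) = 1 − Σzᵢ/Kᵢ = -0.5052, so a root lies in (0, 1).
Newton–Raphson from ψ = 0.5:
  ψ = 0.5000: g = -0.18645, g' = -0.4352 → ψ = 0.0716
  ψ = 0.0716: g = 0.01178, g' = -0.5628 → ψ = 0.0925
  ψ = 0.0925: g = 0.00019, g' = -0.5446 → ψ = 0.0929
Converged at ψ = 0.0929.

ψ = 0.0929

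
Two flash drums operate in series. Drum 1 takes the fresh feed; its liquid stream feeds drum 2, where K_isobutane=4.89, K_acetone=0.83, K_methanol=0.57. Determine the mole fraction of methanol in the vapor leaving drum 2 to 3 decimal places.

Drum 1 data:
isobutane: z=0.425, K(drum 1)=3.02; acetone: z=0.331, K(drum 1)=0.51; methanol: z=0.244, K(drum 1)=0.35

y_methanol (drum 2) = 0.260

Drum 1:
Newton iteration, ψ₁⁰ = 0.5:
  ψ₁ = 0.500: g = -0.0227, g' = -0.795 → ψ₁ = 0.471
  ψ₁ = 0.471: g = 0.0001, g' = -0.804 → ψ₁ = 0.472
Converged at ψ₁ = 0.472.
Drum-1 compositions:
  isobutane: x = 0.218, y = 0.657
  acetone: x = 0.430, y = 0.220
  methanol: x = 0.352, y = 0.123
Drum-2 feed = drum-1 liquid: z₂ = (0.2176, 0.4305, 0.3519).
Drum 2:
Material balance + equilibrium reduce to Σ zᵢ(Kᵢ−1)/(1+ψ₂(Kᵢ−1)) = 0.
Check two-phase: ΣzᵢKᵢ = 1.622 > 1 and Σzᵢ/Kᵢ = 1.180 > 1, so g(0) = 0.622 > 0 and g(1) = -0.180 < 0.
Newton–Raphson from ψ₂ = 0.51:
  ψ₂ = 0.510: g = 0.0098, g' = -0.492 → ψ₂ = 0.530
Converged at ψ₂ = 0.530.
  isobutane: x = 0.071, y = 0.347
  acetone: x = 0.473, y = 0.393
  methanol: x = 0.456, y = 0.260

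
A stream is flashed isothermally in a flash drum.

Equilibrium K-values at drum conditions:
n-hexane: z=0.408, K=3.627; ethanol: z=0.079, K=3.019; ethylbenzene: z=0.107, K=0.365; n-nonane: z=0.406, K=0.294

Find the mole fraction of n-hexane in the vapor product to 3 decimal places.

Iterate (Newton) starting at β = 0.39:
  β = 0.390: g = 0.1328, g' = -1.249 → β = 0.496
  β = 0.496: g = 0.0045, g' = -1.182 → β = 0.500
Converged at β = 0.500.
Compositions from xᵢ = zᵢ/(1+β(Kᵢ−1)), yᵢ = Kᵢxᵢ:
  n-hexane: x = 0.176, y = 0.640
  ethanol: x = 0.039, y = 0.119
  ethylbenzene: x = 0.157, y = 0.057
  n-nonane: x = 0.628, y = 0.185

y_n-hexane = 0.640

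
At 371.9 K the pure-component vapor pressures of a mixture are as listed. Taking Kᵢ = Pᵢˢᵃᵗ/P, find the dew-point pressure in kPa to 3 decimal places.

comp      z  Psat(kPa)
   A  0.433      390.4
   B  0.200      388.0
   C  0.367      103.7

At the dew point ψ → 1, so Σzᵢ/Kᵢ = 1 with Kᵢ = Pᵢˢᵃᵗ/P ⇒ 1/P = Σzᵢ/Pᵢˢᵃᵗ.
1/P = 0.433/390.4 + 0.200/388.0 + 0.367/103.7 = 0.005164 ⇒ P = 193.662 kPa

Pdew = 193.662 kPa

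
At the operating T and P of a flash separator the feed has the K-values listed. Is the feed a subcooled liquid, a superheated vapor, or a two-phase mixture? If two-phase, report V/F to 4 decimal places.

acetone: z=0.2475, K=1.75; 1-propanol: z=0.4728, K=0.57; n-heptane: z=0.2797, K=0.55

ΣzᵢKᵢ = 0.8565; Σzᵢ/Kᵢ = 1.4794.
Since ΣzᵢKᵢ < 1 the mixture is below its bubble point — single liquid phase.

subcooled liquid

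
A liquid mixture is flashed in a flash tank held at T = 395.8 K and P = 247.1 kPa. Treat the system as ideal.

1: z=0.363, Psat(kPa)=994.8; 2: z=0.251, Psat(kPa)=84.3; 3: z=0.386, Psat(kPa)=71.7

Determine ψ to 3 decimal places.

ψ = 0.316

Raoult's law: Kᵢ = Pᵢˢᵃᵗ/P = Pᵢˢᵃᵗ/247.1.
  K_1 = 994.8/247.1 = 4.02590, K_2 = 84.3/247.1 = 0.34116, K_3 = 71.7/247.1 = 0.29017
Newton–Raphson from ψ = 0.36:
  ψ = 0.360: g = -0.0591, g' = -1.300 → ψ = 0.315
  ψ = 0.315: g = 0.0015, g' = -1.368 → ψ = 0.316
Converged at ψ = 0.316.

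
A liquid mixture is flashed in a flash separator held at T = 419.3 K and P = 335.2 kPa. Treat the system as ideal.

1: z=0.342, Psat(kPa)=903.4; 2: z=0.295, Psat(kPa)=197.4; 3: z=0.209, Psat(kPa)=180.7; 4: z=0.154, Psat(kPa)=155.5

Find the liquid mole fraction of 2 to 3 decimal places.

x_2 = 0.346

Raoult's law: Kᵢ = Pᵢˢᵃᵗ/P = Pᵢˢᵃᵗ/335.2.
  K_1 = 903.4/335.2 = 2.69511, K_2 = 197.4/335.2 = 0.58890, K_3 = 180.7/335.2 = 0.53908, K_4 = 155.5/335.2 = 0.46390
Rachford–Rice: g(V/F) = Σ zᵢ(Kᵢ−1)/(1+V/F(Kᵢ−1)) = 0.
g(0) = ΣzᵢKᵢ − 1 = 0.280 and g(1) = 1 − Σzᵢ/Kᵢ = -0.347, so a root lies in (0, 1).
Newton iteration, V/F⁰ = 0.5:
  V/F = 0.500: g = -0.0768, g' = -0.524 → V/F = 0.353
  V/F = 0.353: g = 0.0037, g' = -0.583 → V/F = 0.360
Converged at V/F = 0.360.
Compositions from xᵢ = zᵢ/(1+V/F(Kᵢ−1)), yᵢ = Kᵢxᵢ:
  1: x = 0.212, y = 0.573
  2: x = 0.346, y = 0.204
  3: x = 0.251, y = 0.135
  4: x = 0.191, y = 0.089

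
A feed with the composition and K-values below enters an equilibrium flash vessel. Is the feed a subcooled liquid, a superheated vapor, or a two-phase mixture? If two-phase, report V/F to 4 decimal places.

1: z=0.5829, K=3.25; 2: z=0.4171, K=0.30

ΣzᵢKᵢ = 2.0196; Σzᵢ/Kᵢ = 1.5697.
Both exceed 1, so a two-phase solution exists.
Let ψ = V/F and solve Σ zᵢ(Kᵢ−1)/(1+ψ(Kᵢ−1)) = 0.
Binary case is linear: z₁(K₁−1)(1+ψ(K₂−1)) + z₂(K₂−1)(1+ψ(K₁−1)) = 0
⇒ ψ = [z₁(K₁−1)+z₂(K₂−1)] / [−(K₁−1)(K₂−1)] = 1.01955/1.57500 = 0.6473

two-phase, V/F = 0.6473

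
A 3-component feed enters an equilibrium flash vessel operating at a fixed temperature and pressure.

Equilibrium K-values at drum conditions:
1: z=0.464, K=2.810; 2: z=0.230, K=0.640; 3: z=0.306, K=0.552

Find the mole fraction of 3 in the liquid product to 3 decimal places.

Newton iteration, ψ⁰ = 0.5:
  ψ = 0.500: g = 0.1632, g' = -0.565 → ψ = 0.789
  ψ = 0.789: g = 0.0183, g' = -0.463 → ψ = 0.828
Converged at ψ = 0.828.
Compositions from xᵢ = zᵢ/(1+ψ(Kᵢ−1)), yᵢ = Kᵢxᵢ:
  1: x = 0.186, y = 0.522
  2: x = 0.328, y = 0.210
  3: x = 0.487, y = 0.269

x_3 = 0.487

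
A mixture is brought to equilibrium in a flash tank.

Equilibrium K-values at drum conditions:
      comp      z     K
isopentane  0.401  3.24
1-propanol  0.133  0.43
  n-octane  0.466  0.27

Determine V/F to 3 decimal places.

V/F = 0.309

Rachford–Rice: g(V/F) = Σ zᵢ(Kᵢ−1)/(1+V/F(Kᵢ−1)) = 0.
g(0) = ΣzᵢKᵢ − 1 = 0.482 and g(1) = 1 − Σzᵢ/Kᵢ = -1.159, so a root lies in (0, 1).
Newton iteration, V/F⁰ = 0.5:
  V/F = 0.500: g = -0.2180, g' = -1.148 → V/F = 0.310
  V/F = 0.310: g = -0.0017, g' = -1.179 → V/F = 0.309
Converged at V/F = 0.309.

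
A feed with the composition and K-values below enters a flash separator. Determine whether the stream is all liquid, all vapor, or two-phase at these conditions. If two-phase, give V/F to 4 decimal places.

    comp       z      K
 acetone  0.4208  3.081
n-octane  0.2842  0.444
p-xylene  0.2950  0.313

two-phase, V/F = 0.3950

ΣzᵢKᵢ = 1.5150; Σzᵢ/Kᵢ = 1.7192.
Both exceed 1, so a two-phase solution exists.
Let ψ = V/F and solve Σ zᵢ(Kᵢ−1)/(1+ψ(Kᵢ−1)) = 0.
Newton–Raphson from ψ = 0.5:
  ψ = 0.5000: g = -0.09841, g' = -0.9293 → ψ = 0.3941
  ψ = 0.3941: g = 0.00085, g' = -0.9560 → ψ = 0.3950
Converged at ψ = 0.3950.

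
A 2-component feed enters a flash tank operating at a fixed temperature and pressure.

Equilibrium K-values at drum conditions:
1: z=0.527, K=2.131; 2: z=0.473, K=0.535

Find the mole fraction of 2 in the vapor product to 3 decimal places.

Let ψ = V/F and solve Σ zᵢ(Kᵢ−1)/(1+ψ(Kᵢ−1)) = 0.
g(0) = ΣzᵢKᵢ − 1 = 0.376 and g(1) = 1 − Σzᵢ/Kᵢ = -0.131, so a root lies in (0, 1).
Binary case is linear: z₁(K₁−1)(1+ψ(K₂−1)) + z₂(K₂−1)(1+ψ(K₁−1)) = 0
⇒ ψ = [z₁(K₁−1)+z₂(K₂−1)] / [−(K₁−1)(K₂−1)] = 0.3761/0.5259 = 0.715
Compositions from xᵢ = zᵢ/(1+ψ(Kᵢ−1)), yᵢ = Kᵢxᵢ:
  1: x = 0.291, y = 0.621
  2: x = 0.709, y = 0.379

y_2 = 0.379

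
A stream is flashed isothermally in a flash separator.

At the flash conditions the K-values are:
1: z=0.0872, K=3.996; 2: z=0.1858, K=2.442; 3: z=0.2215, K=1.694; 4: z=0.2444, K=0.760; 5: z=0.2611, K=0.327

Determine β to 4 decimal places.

Newton–Raphson from β = 0.59:
  β = 0.5900: g = -0.01155, g' = -0.6131 → β = 0.5712
  β = 0.5712: g = -0.00005, g' = -0.6083 → β = 0.5711
Converged at β = 0.5711.

β = 0.5711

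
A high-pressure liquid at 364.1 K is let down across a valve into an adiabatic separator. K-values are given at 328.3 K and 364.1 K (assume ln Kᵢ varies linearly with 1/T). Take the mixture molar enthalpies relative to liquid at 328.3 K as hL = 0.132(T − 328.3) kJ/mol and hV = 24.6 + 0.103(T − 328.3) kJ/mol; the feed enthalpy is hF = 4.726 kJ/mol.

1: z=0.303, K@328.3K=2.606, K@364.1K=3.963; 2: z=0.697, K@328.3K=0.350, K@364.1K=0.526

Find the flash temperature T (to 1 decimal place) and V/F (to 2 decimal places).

T = 338.0 K, V/F = 0.14

Adiabatic flash: solve Rachford–Rice at each trial T, then check hF = ψ·hV(T) + (1−ψ)·hL(T).
  T = 328.3 K: K = (2.606, 0.350), RR gives ψ = 0.032, H_out = 0.791 kJ/mol
  T = 364.1 K: K = (3.963, 0.526), RR gives ψ = 0.404, H_out = 14.245 kJ/mol
  T = 346.2 K: K = (3.249, 0.434), RR gives ψ = 0.225, H_out = 7.781 kJ/mol
  T = 337.2 K: K = (2.916, 0.390), RR gives ψ = 0.133, H_out = 4.421 kJ/mol
  T = 341.7 K: K = (3.080, 0.412), RR gives ψ = 0.180, H_out = 6.127 kJ/mol
  T = 339.4 K: K = (2.996, 0.401), RR gives ψ = 0.156, H_out = 5.263 kJ/mol
Linear interpolation between T = 337.2 (H_out = 4.421) and T = 339.4 (H_out = 5.263) on hF = 4.726 gives T ≈ 338.0 K, at which ψ = 0.14.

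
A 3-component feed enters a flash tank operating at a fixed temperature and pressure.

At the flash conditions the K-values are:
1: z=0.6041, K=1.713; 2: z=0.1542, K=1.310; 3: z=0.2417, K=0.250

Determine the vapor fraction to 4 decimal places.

ψ = 0.6199

Let ψ = V/F and solve Σ zᵢ(Kᵢ−1)/(1+ψ(Kᵢ−1)) = 0.
Check two-phase: ΣzᵢKᵢ = 1.2973 > 1 and Σzᵢ/Kᵢ = 1.4372 > 1, so g(0) = 0.2973 > 0 and g(1) = -0.4372 < 0.
Newton–Raphson from ψ = 0.39:
  ψ = 0.3900: g = 0.12344, g' = -0.4714 → ψ = 0.6518
  ψ = 0.6518: g = -0.02084, g' = -0.6738 → ψ = 0.6209
  ψ = 0.6209: g = -0.00063, g' = -0.6342 → ψ = 0.6199
Converged at ψ = 0.6199.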